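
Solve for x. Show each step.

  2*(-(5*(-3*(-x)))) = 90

Step 1. [2*(-(5*(-3*(-x)))) = 90] divide by the outer 2. So div: -(5*(-3*(-x))) = 45.
Step 2. [-(5*(-3*(-x))) = 45] LHS negated; negate both sides. So neg: 5*(-3*(-x)) = -45.
Step 3. [5*(-3*(-x)) = -45] 5·(inner) — divide through by 5 ⇒ div: -3*(-x) = -9.
Step 4. [-3*(-x) = -9] -3·(inner) — divide through by -3, so div: -x = 3.
Step 5. [-x = 3] flip signs both sides ⇒ neg: x = -3.

Answer: x ∈ {-3}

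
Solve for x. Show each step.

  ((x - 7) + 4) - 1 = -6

Step 1. [((x - 7) + 4) - 1 = -6] peel the -1: add 1 from each side ⇒ sub: (x - 7) + 4 = -5.
Step 2. [(x - 7) + 4 = -5] the outer +4 inverts by subtracting 4. So sub: x - 7 = -9.
Step 3. [x - 7 = -9] -7 is outermost — add 7 both sides. So sub: x = -2.

Answer: x ∈ {-2}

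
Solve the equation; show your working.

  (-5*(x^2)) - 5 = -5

Step 1. [(-5*(x^2)) - 5 = -5] peel the -5: add 5 from each side. So sub: -5*(x^2) = 0.
Step 2. [-5*(x^2) = 0] LHS = -5·(…); ÷-5 both sides. So div: x^2 = 0.
Step 3. [x^2 = 0] LHS squared, RHS 0 ≥ 0: apply √ (±), so sqrt: x = 0.

Answer: x ∈ {0}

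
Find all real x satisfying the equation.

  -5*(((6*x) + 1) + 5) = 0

Step 1. [-5*(((6*x) + 1) + 5) = 0] -5·(inner) — divide through by -5 ⇒ div: ((6*x) + 1) + 5 = 0.
Step 2. [((6*x) + 1) + 5 = 0] peel the +5: subtract 5 from each side ⇒ sub: (6*x) + 1 = -5.
Step 3. [(6*x) + 1 = -5] 1 comes off first (subtract 1). So sub: 6*x = -6.
Step 4. [6*x = -6] 6 out front; divide by 6, so div: x = -1.

Answer: x ∈ {-1}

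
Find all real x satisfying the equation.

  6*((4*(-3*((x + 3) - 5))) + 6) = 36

Step 1. [6*((4*(-3*((x + 3) - 5))) + 6) = 36] 6 out front; divide by 6. So div: (4*(-3*((x + 3) - 5))) + 6 = 6.
Step 2. [(4*(-3*((x + 3) - 5))) + 6 = 6] subtract 6: x sits inside (… + 6), so sub: 4*(-3*((x + 3) - 5)) = 0.
Step 3. [4*(-3*((x + 3) - 5)) = 0] divide by the outer 4 ⇒ div: -3*((x + 3) - 5) = 0.
Step 4. [-3*((x + 3) - 5) = 0] -3·(inner) — divide through by -3, so div: (x + 3) - 5 = 0.
Step 5. [(x + 3) - 5 = 0] -5 is outermost — add 5 both sides ⇒ sub: x + 3 = 5.
Step 6. [x + 3 = 5] +3 is outermost — subtract 3 both sides, so sub: x = 2.

Answer: x ∈ {2}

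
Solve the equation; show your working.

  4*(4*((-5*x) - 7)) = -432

Step 1. [4*(4*((-5*x) - 7)) = -432] 4 out front; divide by 4, so div: 4*((-5*x) - 7) = -108.
Step 2. [4*((-5*x) - 7) = -108] divide by the outer 4 ⇒ div: (-5*x) - 7 = -27.
Step 3. [(-5*x) - 7 = -27] -7 is outermost — add 7 both sides, so sub: -5*x = -20.
Step 4. [-5*x = -20] LHS = -5·(…); ÷-5 both sides ⇒ div: x = 4.

Answer: x ∈ {4}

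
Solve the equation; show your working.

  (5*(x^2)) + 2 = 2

Step 1. [(5*(x^2)) + 2 = 2] 2 comes off first (subtract 2). So sub: 5*(x^2) = 0.
Step 2. [5*(x^2) = 0] divide by the outer 5. So div: x^2 = 0.
Step 3. [x^2 = 0] LHS squared, RHS 0 ≥ 0: apply √ (±) ⇒ sqrt: x = 0.

Answer: x ∈ {0}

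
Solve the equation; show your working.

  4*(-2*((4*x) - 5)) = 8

Step 1. [4*(-2*((4*x) - 5)) = 8] 4 out front; divide by 4 ⇒ div: -2*((4*x) - 5) = 2.
Step 2. [-2*((4*x) - 5) = 2] leading coefficient -2: divide by -2 ⇒ div: (4*x) - 5 = -1.
Step 3. [(4*x) - 5 = -1] the outer -5 inverts by adding 5. So sub: 4*x = 4.
Step 4. [4*x = 4] divide by the outer 4, so div: x = 1.

Answer: x ∈ {1}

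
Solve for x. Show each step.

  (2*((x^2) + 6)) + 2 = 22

Step 1. [(2*((x^2) + 6)) + 2 = 22] peel the +2: subtract 2 from each side. So sub: 2*((x^2) + 6) = 20.
Step 2. [2*((x^2) + 6) = 20] leading coefficient 2: divide by 2, so div: (x^2) + 6 = 10.
Step 3. [(x^2) + 6 = 10] peel the +6: subtract 6 from each side. So sub: x^2 = 4.
Step 4. [x^2 = 4] √ both sides: 4 ≥ 0 gives two branches, so sqrt: x = 2 or -2.

Answer: x ∈ {-2, 2}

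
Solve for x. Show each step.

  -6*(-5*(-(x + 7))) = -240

Step 1. [-6*(-5*(-(x + 7))) = -240] -6 out front; divide by -6 ⇒ div: -5*(-(x + 7)) = 40.
Step 2. [-5*(-(x + 7)) = 40] leading coefficient -5: divide by -5, so div: -(x + 7) = -8.
Step 3. [-(x + 7) = -8] LHS negated; negate both sides. So neg: x + 7 = 8.
Step 4. [x + 7 = 8] +7 is outermost — subtract 7 both sides ⇒ sub: x = 1.

Answer: x ∈ {1}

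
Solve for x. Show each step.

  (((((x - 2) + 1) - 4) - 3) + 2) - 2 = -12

Step 1. [(((((x - 2) + 1) - 4) - 3) + 2) - 2 = -12] -2 is outermost — add 2 both sides ⇒ sub: ((((x - 2) + 1) - 4) - 3) + 2 = -10.
Step 2. [((((x - 2) + 1) - 4) - 3) + 2 = -10] subtract 2: x sits inside (… + 2). So sub: (((x - 2) + 1) - 4) - 3 = -12.
Step 3. [(((x - 2) + 1) - 4) - 3 = -12] peel the -3: add 3 from each side ⇒ sub: ((x - 2) + 1) - 4 = -9.
Step 4. [((x - 2) + 1) - 4 = -9] add 4: x sits inside (… - 4). So sub: (x - 2) + 1 = -5.
Step 5. [(x - 2) + 1 = -5] +1 is outermost — subtract 1 both sides. So sub: x - 2 = -6.
Step 6. [x - 2 = -6] add 2: x sits inside (… - 2) ⇒ sub: x = -4.

Answer: x ∈ {-4}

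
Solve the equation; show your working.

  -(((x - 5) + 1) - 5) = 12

Step 1. [-(((x - 5) + 1) - 5) = 12] leading − — multiply by −1. So neg: ((x - 5) + 1) - 5 = -12.
Step 2. [((x - 5) + 1) - 5 = -12] add 5: x sits inside (… - 5), so sub: (x - 5) + 1 = -7.
Step 3. [(x - 5) + 1 = -7] 1 comes off first (subtract 1), so sub: x - 5 = -8.
Step 4. [x - 5 = -8] the outer -5 inverts by adding 5 ⇒ sub: x = -3.

Answer: x ∈ {-3}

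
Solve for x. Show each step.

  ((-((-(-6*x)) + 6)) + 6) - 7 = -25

Step 1. [((-((-(-6*x)) + 6)) + 6) - 7 = -25] peel the -7: add 7 from each side, so sub: (-((-(-6*x)) + 6)) + 6 = -18.
Step 2. [(-((-(-6*x)) + 6)) + 6 = -18] the outer +6 inverts by subtracting 6, so sub: -((-(-6*x)) + 6) = -24.
Step 3. [-((-(-6*x)) + 6) = -24] leading − — multiply by −1 ⇒ neg: (-(-6*x)) + 6 = 24.
Step 4. [(-(-6*x)) + 6 = 24] peel the +6: subtract 6 from each side. So sub: -(-6*x) = 18.
Step 5. [-(-6*x) = 18] LHS negated; negate both sides. So neg: -6*x = -18.
Step 6. [-6*x = -18] leading coefficient -6: divide by -6 ⇒ div: x = 3.

Answer: x ∈ {3}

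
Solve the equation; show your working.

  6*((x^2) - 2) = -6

Step 1. [6*((x^2) - 2) = -6] leading coefficient 6: divide by 6, so div: (x^2) - 2 = -1.
Step 2. [(x^2) - 2 = -1] 2 comes off first (add 2) ⇒ sub: x^2 = 1.
Step 3. [x^2 = 1] √ both sides: 1 ≥ 0 gives two branches ⇒ sqrt: x = 1 or -1.

Answer: x ∈ {-1, 1}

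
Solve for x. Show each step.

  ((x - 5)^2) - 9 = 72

Step 1. [((x - 5)^2) - 9 = 72] add 9: x sits inside (… - 9), so sub: (x - 5)^2 = 81.
Step 2. [(x - 5)^2 = 81] 81 ≥ 0, LHS is (·)² — take ±√, so sqrt: x - 5 = 9 or -9.
Step 3. [x - 5 = 9 or -9] -5 is outermost — add 5 both sides ⇒ sub: x = 14 or -4.

Answer: x ∈ {-4, 14}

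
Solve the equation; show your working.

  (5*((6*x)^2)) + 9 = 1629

Step 1. [(5*((6*x)^2)) + 9 = 1629] subtract 9: x sits inside (… + 9). So sub: 5*((6*x)^2) = 1620.
Step 2. [5*((6*x)^2) = 1620] leading coefficient 5: divide by 5. So div: (6*x)^2 = 324.
Step 3. [(6*x)^2 = 324] √ both sides: 324 ≥ 0 gives two branches ⇒ sqrt: 6*x = 18 or -18.
Step 4. [6*x = 18 or -18] divide by the outer 6. So div: x = 3 or -3.

Answer: x ∈ {-3, 3}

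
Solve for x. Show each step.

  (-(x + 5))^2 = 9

Step 1. [(-(x + 5))^2 = 9] √ both sides: 9 ≥ 0 gives two branches, so sqrt: -(x + 5) = 3 or -3.
Step 2. [-(x + 5) = 3 or -3] leading − — multiply by −1. So neg: x + 5 = -3 or 3.
Step 3. [x + 5 = -3 or 3] +5 is outermost — subtract 5 both sides. So sub: x = -8 or -2.

Answer: x ∈ {-8, -2}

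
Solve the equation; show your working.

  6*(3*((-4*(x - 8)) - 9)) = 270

Step 1. [6*(3*((-4*(x - 8)) - 9)) = 270] leading coefficient 6: divide by 6, so div: 3*((-4*(x - 8)) - 9) = 45.
Step 2. [3*((-4*(x - 8)) - 9) = 45] leading coefficient 3: divide by 3, so div: (-4*(x - 8)) - 9 = 15.
Step 3. [(-4*(x - 8)) - 9 = 15] peel the -9: add 9 from each side ⇒ sub: -4*(x - 8) = 24.
Step 4. [-4*(x - 8) = 24] -4 out front; divide by -4, so div: x - 8 = -6.
Step 5. [x - 8 = -6] peel the -8: add 8 from each side, so sub: x = 2.

Answer: x ∈ {2}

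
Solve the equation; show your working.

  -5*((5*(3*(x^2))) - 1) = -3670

Step 1. [-5*((5*(3*(x^2))) - 1) = -3670] leading coefficient -5: divide by -5. So div: (5*(3*(x^2))) - 1 = 734.
Step 2. [(5*(3*(x^2))) - 1 = 734] peel the -1: add 1 from each side, so sub: 5*(3*(x^2)) = 735.
Step 3. [5*(3*(x^2)) = 735] LHS = 5·(…); ÷5 both sides ⇒ div: 3*(x^2) = 147.
Step 4. [3*(x^2) = 147] leading coefficient 3: divide by 3 ⇒ div: x^2 = 49.
Step 5. [x^2 = 49] LHS squared, RHS 49 ≥ 0: apply √ (±). So sqrt: x = 7 or -7.

Answer: x ∈ {-7, 7}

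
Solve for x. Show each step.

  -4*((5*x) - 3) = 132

Step 1. [-4*((5*x) - 3) = 132] -4·(inner) — divide through by -4 ⇒ div: (5*x) - 3 = -33.
Step 2. [(5*x) - 3 = -33] peel the -3: add 3 from each side ⇒ sub: 5*x = -30.
Step 3. [5*x = -30] 5 out front; divide by 5. So div: x = -6.

Answer: x ∈ {-6}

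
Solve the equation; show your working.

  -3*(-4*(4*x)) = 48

Step 1. [-3*(-4*(4*x)) = 48] leading coefficient -3: divide by -3, so div: -4*(4*x) = -16.
Step 2. [-4*(4*x) = -16] LHS = -4·(…); ÷-4 both sides, so div: 4*x = 4.
Step 3. [4*x = 4] divide by the outer 4 ⇒ div: x = 1.

Answer: x ∈ {1}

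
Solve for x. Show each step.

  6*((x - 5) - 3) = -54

Step 1. [6*((x - 5) - 3) = -54] LHS = 6·(…); ÷6 both sides. So div: (x - 5) - 3 = -9.
Step 2. [(x - 5) - 3 = -9] peel the -3: add 3 from each side ⇒ sub: x - 5 = -6.
Step 3. [x - 5 = -6] the outer -5 inverts by adding 5 ⇒ sub: x = -1.

Answer: x ∈ {-1}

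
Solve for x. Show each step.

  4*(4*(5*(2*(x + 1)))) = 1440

Step 1. [4*(4*(5*(2*(x + 1)))) = 1440] 4·(inner) — divide through by 4 ⇒ div: 4*(5*(2*(x + 1))) = 360.
Step 2. [4*(5*(2*(x + 1))) = 360] divide by the outer 4 ⇒ div: 5*(2*(x + 1)) = 90.
Step 3. [5*(2*(x + 1)) = 90] divide by the outer 5. So div: 2*(x + 1) = 18.
Step 4. [2*(x + 1) = 18] LHS = 2·(…); ÷2 both sides, so div: x + 1 = 9.
Step 5. [x + 1 = 9] subtract 1: x sits inside (… + 1). So sub: x = 8.

Answer: x ∈ {8}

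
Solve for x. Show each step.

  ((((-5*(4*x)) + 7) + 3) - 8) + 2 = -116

Step 1. [((((-5*(4*x)) + 7) + 3) - 8) + 2 = -116] +2 is outermost — subtract 2 both sides, so sub: (((-5*(4*x)) + 7) + 3) - 8 = -118.
Step 2. [(((-5*(4*x)) + 7) + 3) - 8 = -118] -8 is outermost — add 8 both sides ⇒ sub: ((-5*(4*x)) + 7) + 3 = -110.
Step 3. [((-5*(4*x)) + 7) + 3 = -110] subtract 3: x sits inside (… + 3) ⇒ sub: (-5*(4*x)) + 7 = -113.
Step 4. [(-5*(4*x)) + 7 = -113] 7 comes off first (subtract 7) ⇒ sub: -5*(4*x) = -120.
Step 5. [-5*(4*x) = -120] -5 out front; divide by -5. So div: 4*x = 24.
Step 6. [4*x = 24] leading coefficient 4: divide by 4 ⇒ div: x = 6.

Answer: x ∈ {6}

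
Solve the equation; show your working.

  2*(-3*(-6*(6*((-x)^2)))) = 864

Step 1. [2*(-3*(-6*(6*((-x)^2)))) = 864] leading coefficient 2: divide by 2 ⇒ div: -3*(-6*(6*((-x)^2))) = 432.
Step 2. [-3*(-6*(6*((-x)^2))) = 432] leading coefficient -3: divide by -3, so div: -6*(6*((-x)^2)) = -144.
Step 3. [-6*(6*((-x)^2)) = -144] -6·(inner) — divide through by -6 ⇒ div: 6*((-x)^2) = 24.
Step 4. [6*((-x)^2) = 24] 6 out front; divide by 6. So div: (-x)^2 = 4.
Step 5. [(-x)^2 = 4] √ both sides: 4 ≥ 0 gives two branches. So sqrt: -x = 2 or -2.
Step 6. [-x = 2 or -2] LHS negated; negate both sides ⇒ neg: x = -2 or 2.

Answer: x ∈ {-2, 2}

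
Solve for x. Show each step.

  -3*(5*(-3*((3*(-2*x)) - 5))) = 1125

Step 1. [-3*(5*(-3*((3*(-2*x)) - 5))) = 1125] divide by the outer -3 ⇒ div: 5*(-3*((3*(-2*x)) - 5)) = -375.
Step 2. [5*(-3*((3*(-2*x)) - 5)) = -375] 5 out front; divide by 5, so div: -3*((3*(-2*x)) - 5) = -75.
Step 3. [-3*((3*(-2*x)) - 5) = -75] -3 out front; divide by -3. So div: (3*(-2*x)) - 5 = 25.
Step 4. [(3*(-2*x)) - 5 = 25] the outer -5 inverts by adding 5 ⇒ sub: 3*(-2*x) = 30.
Step 5. [3*(-2*x) = 30] LHS = 3·(…); ÷3 both sides ⇒ div: -2*x = 10.
Step 6. [-2*x = 10] LHS = -2·(…); ÷-2 both sides, so div: x = -5.

Answer: x ∈ {-5}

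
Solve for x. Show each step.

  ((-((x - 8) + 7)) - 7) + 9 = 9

Step 1. [((-((x - 8) + 7)) - 7) + 9 = 9] 9 comes off first (subtract 9) ⇒ sub: (-((x - 8) + 7)) - 7 = 0.
Step 2. [(-((x - 8) + 7)) - 7 = 0] the outer -7 inverts by adding 7. So sub: -((x - 8) + 7) = 7.
Step 3. [-((x - 8) + 7) = 7] leading − — multiply by −1. So neg: (x - 8) + 7 = -7.
Step 4. [(x - 8) + 7 = -7] 7 comes off first (subtract 7). So sub: x - 8 = -14.
Step 5. [x - 8 = -14] peel the -8: add 8 from each side. So sub: x = -6.

Answer: x ∈ {-6}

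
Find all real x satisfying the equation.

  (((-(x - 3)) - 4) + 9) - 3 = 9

Step 1. [(((-(x - 3)) - 4) + 9) - 3 = 9] 3 comes off first (add 3). So sub: ((-(x - 3)) - 4) + 9 = 12.
Step 2. [((-(x - 3)) - 4) + 9 = 12] +9 is outermost — subtract 9 both sides ⇒ sub: (-(x - 3)) - 4 = 3.
Step 3. [(-(x - 3)) - 4 = 3] add 4: x sits inside (… - 4). So sub: -(x - 3) = 7.
Step 4. [-(x - 3) = 7] LHS negated; negate both sides, so neg: x - 3 = -7.
Step 5. [x - 3 = -7] add 3: x sits inside (… - 3). So sub: x = -4.

Answer: x ∈ {-4}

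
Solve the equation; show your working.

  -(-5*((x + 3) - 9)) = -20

Step 1. [-(-5*((x + 3) - 9)) = -20] leading − — multiply by −1, so neg: -5*((x + 3) - 9) = 20.
Step 2. [-5*((x + 3) - 9) = 20] LHS = -5·(…); ÷-5 both sides, so div: (x + 3) - 9 = -4.
Step 3. [(x + 3) - 9 = -4] 9 comes off first (add 9), so sub: x + 3 = 5.
Step 4. [x + 3 = 5] +3 is outermost — subtract 3 both sides. So sub: x = 2.

Answer: x ∈ {2}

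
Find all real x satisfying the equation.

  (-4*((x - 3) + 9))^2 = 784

Step 1. [(-4*((x - 3) + 9))^2 = 784] √ both sides: 784 ≥ 0 gives two branches ⇒ sqrt: -4*((x - 3) + 9) = 28 or -28.
Step 2. [-4*((x - 3) + 9) = 28 or -28] -4 out front; divide by -4 ⇒ div: (x - 3) + 9 = -7 or 7.
Step 3. [(x - 3) + 9 = -7 or 7] the outer +9 inverts by subtracting 9, so sub: x - 3 = -16 or -2.
Step 4. [x - 3 = -16 or -2] 3 comes off first (add 3), so sub: x = -13 or 1.

Answer: x ∈ {-13, 1}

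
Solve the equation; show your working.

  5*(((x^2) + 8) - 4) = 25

Step 1. [5*(((x^2) + 8) - 4) = 25] leading coefficient 5: divide by 5, so div: ((x^2) + 8) - 4 = 5.
Step 2. [((x^2) + 8) - 4 = 5] add 4: x sits inside (… - 4) ⇒ sub: (x^2) + 8 = 9.
Step 3. [(x^2) + 8 = 9] peel the +8: subtract 8 from each side. So sub: x^2 = 1.
Step 4. [x^2 = 1] √ both sides: 1 ≥ 0 gives two branches. So sqrt: x = 1 or -1.

Answer: x ∈ {-1, 1}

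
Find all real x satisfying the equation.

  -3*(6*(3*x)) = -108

Step 1. [-3*(6*(3*x)) = -108] divide by the outer -3. So div: 6*(3*x) = 36.
Step 2. [6*(3*x) = 36] divide by the outer 6 ⇒ div: 3*x = 6.
Step 3. [3*x = 6] 3 out front; divide by 3 ⇒ div: x = 2.

Answer: x ∈ {2}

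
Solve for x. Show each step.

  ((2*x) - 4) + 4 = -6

Step 1. [((2*x) - 4) + 4 = -6] subtract 4: x sits inside (… + 4). So sub: (2*x) - 4 = -10.
Step 2. [(2*x) - 4 = -10] common factor 2 (LHS and -10) — divide through. So factor: x - 2 = -5.
Step 3. [x - 2 = -5] -2 is outermost — add 2 both sides ⇒ sub: x = -3.

Answer: x ∈ {-3}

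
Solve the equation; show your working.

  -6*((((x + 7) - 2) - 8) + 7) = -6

Step 1. [-6*((((x + 7) - 2) - 8) + 7) = -6] -6·(inner) — divide through by -6 ⇒ div: (((x + 7) - 2) - 8) + 7 = 1.
Step 2. [(((x + 7) - 2) - 8) + 7 = 1] 7 comes off first (subtract 7), so sub: ((x + 7) - 2) - 8 = -6.
Step 3. [((x + 7) - 2) - 8 = -6] peel the -8: add 8 from each side. So sub: (x + 7) - 2 = 2.
Step 4. [(x + 7) - 2 = 2] add 2: x sits inside (… - 2) ⇒ sub: x + 7 = 4.
Step 5. [x + 7 = 4] peel the +7: subtract 7 from each side, so sub: x = -3.

Answer: x ∈ {-3}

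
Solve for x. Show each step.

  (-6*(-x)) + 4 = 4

Step 1. [(-6*(-x)) + 4 = 4] peel the +4: subtract 4 from each side ⇒ sub: -6*(-x) = 0.
Step 2. [-6*(-x) = 0] LHS = -6·(…); ÷-6 both sides, so div: -x = 0.
Step 3. [-x = 0] leading − — multiply by −1 ⇒ neg: x = 0.

Answer: x ∈ {0}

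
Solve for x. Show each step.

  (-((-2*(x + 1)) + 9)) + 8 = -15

Step 1. [(-((-2*(x + 1)) + 9)) + 8 = -15] +8 is outermost — subtract 8 both sides, so sub: -((-2*(x + 1)) + 9) = -23.
Step 2. [-((-2*(x + 1)) + 9) = -23] leading − — multiply by −1, so neg: (-2*(x + 1)) + 9 = 23.
Step 3. [(-2*(x + 1)) + 9 = 23] +9 is outermost — subtract 9 both sides ⇒ sub: -2*(x + 1) = 14.
Step 4. [-2*(x + 1) = 14] divide by the outer -2 ⇒ div: x + 1 = -7.
Step 5. [x + 1 = -7] +1 is outermost — subtract 1 both sides ⇒ sub: x = -8.

Answer: x ∈ {-8}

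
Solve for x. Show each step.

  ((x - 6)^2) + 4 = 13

Step 1. [((x - 6)^2) + 4 = 13] the outer +4 inverts by subtracting 4. So sub: (x - 6)^2 = 9.
Step 2. [(x - 6)^2 = 9] LHS squared, RHS 9 ≥ 0: apply √ (±), so sqrt: x - 6 = 3 or -3.
Step 3. [x - 6 = 3 or -3] peel the -6: add 6 from each side, so sub: x = 9 or 3.

Answer: x ∈ {3, 9}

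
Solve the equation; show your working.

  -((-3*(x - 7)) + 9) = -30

Step 1. [-((-3*(x - 7)) + 9) = -30] leading − — multiply by −1 ⇒ neg: (-3*(x - 7)) + 9 = 30.
Step 2. [(-3*(x - 7)) + 9 = 30] +9 is outermost — subtract 9 both sides ⇒ sub: -3*(x - 7) = 21.
Step 3. [-3*(x - 7) = 21] -3·(inner) — divide through by -3 ⇒ div: x - 7 = -7.
Step 4. [x - 7 = -7] add 7: x sits inside (… - 7). So sub: x = 0.

Answer: x ∈ {0}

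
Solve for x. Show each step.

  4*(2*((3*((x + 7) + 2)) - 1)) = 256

Step 1. [4*(2*((3*((x + 7) + 2)) - 1)) = 256] leading coefficient 4: divide by 4. So div: 2*((3*((x + 7) + 2)) - 1) = 64.
Step 2. [2*((3*((x + 7) + 2)) - 1) = 64] LHS = 2·(…); ÷2 both sides ⇒ div: (3*((x + 7) + 2)) - 1 = 32.
Step 3. [(3*((x + 7) + 2)) - 1 = 32] 1 comes off first (add 1). So sub: 3*((x + 7) + 2) = 33.
Step 4. [3*((x + 7) + 2) = 33] divide by the outer 3. So div: (x + 7) + 2 = 11.
Step 5. [(x + 7) + 2 = 11] +2 is outermost — subtract 2 both sides, so sub: x + 7 = 9.
Step 6. [x + 7 = 9] +7 is outermost — subtract 7 both sides ⇒ sub: x = 2.

Answer: x ∈ {2}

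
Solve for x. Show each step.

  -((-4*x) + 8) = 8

Step 1. [-((-4*x) + 8) = 8] LHS negated; negate both sides. So neg: (-4*x) + 8 = -8.
Step 2. [(-4*x) + 8 = -8] the outer +8 inverts by subtracting 8 ⇒ sub: -4*x = -16.
Step 3. [-4*x = -16] -4·(inner) — divide through by -4 ⇒ div: x = 4.

Answer: x ∈ {4}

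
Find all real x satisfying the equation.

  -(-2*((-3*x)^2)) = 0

Step 1. [-(-2*((-3*x)^2)) = 0] leading − — multiply by −1, so neg: -2*((-3*x)^2) = 0.
Step 2. [-2*((-3*x)^2) = 0] leading coefficient -2: divide by -2, so div: (-3*x)^2 = 0.
Step 3. [(-3*x)^2 = 0] 0 ≥ 0, LHS is (·)² — take ±√ ⇒ sqrt: -3*x = 0.
Step 4. [-3*x = 0] divide by the outer -3 ⇒ div: x = 0.

Answer: x ∈ {0}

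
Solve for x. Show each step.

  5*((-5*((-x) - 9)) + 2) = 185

Step 1. [5*((-5*((-x) - 9)) + 2) = 185] divide by the outer 5, so div: (-5*((-x) - 9)) + 2 = 37.
Step 2. [(-5*((-x) - 9)) + 2 = 37] the outer +2 inverts by subtracting 2 ⇒ sub: -5*((-x) - 9) = 35.
Step 3. [-5*((-x) - 9) = 35] LHS = -5·(…); ÷-5 both sides. So div: (-x) - 9 = -7.
Step 4. [(-x) - 9 = -7] -9 is outermost — add 9 both sides. So sub: -x = 2.
Step 5. [-x = 2] LHS negated; negate both sides ⇒ neg: x = -2.

Answer: x ∈ {-2}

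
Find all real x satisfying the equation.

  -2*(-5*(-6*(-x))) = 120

Step 1. [-2*(-5*(-6*(-x))) = 120] LHS = -2·(…); ÷-2 both sides ⇒ div: -5*(-6*(-x)) = -60.
Step 2. [-5*(-6*(-x)) = -60] LHS = -5·(…); ÷-5 both sides, so div: -6*(-x) = 12.
Step 3. [-6*(-x) = 12] leading coefficient -6: divide by -6. So div: -x = -2.
Step 4. [-x = -2] flip signs both sides. So neg: x = 2.

Answer: x ∈ {2}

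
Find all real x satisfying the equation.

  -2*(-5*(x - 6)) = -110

Step 1. [-2*(-5*(x - 6)) = -110] LHS = -2·(…); ÷-2 both sides ⇒ div: -5*(x - 6) = 55.
Step 2. [-5*(x - 6) = 55] -5·(inner) — divide through by -5, so div: x - 6 = -11.
Step 3. [x - 6 = -11] add 6: x sits inside (… - 6). So sub: x = -5.

Answer: x ∈ {-5}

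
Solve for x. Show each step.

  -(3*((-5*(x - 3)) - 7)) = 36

Step 1. [-(3*((-5*(x - 3)) - 7)) = 36] flip signs both sides ⇒ neg: 3*((-5*(x - 3)) - 7) = -36.
Step 2. [3*((-5*(x - 3)) - 7) = -36] divide by the outer 3, so div: (-5*(x - 3)) - 7 = -12.
Step 3. [(-5*(x - 3)) - 7 = -12] add 7: x sits inside (… - 7). So sub: -5*(x - 3) = -5.
Step 4. [-5*(x - 3) = -5] divide by the outer -5, so div: x - 3 = 1.
Step 5. [x - 3 = 1] 3 comes off first (add 3) ⇒ sub: x = 4.

Answer: x ∈ {4}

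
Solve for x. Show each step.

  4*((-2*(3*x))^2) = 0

Step 1. [4*((-2*(3*x))^2) = 0] LHS = 4·(…); ÷4 both sides, so div: (-2*(3*x))^2 = 0.
Step 2. [(-2*(3*x))^2 = 0] 0 ≥ 0, LHS is (·)² — take ±√ ⇒ sqrt: -2*(3*x) = 0.
Step 3. [-2*(3*x) = 0] LHS = -2·(…); ÷-2 both sides. So div: 3*x = 0.
Step 4. [3*x = 0] 3 out front; divide by 3, so div: x = 0.

Answer: x ∈ {0}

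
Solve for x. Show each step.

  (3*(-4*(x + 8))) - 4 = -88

Step 1. [(3*(-4*(x + 8))) - 4 = -88] -4 is outermost — add 4 both sides ⇒ sub: 3*(-4*(x + 8)) = -84.
Step 2. [3*(-4*(x + 8)) = -84] 3·(inner) — divide through by 3, so div: -4*(x + 8) = -28.
Step 3. [-4*(x + 8) = -28] divide by the outer -4 ⇒ div: x + 8 = 7.
Step 4. [x + 8 = 7] subtract 8: x sits inside (… + 8). So sub: x = -1.

Answer: x ∈ {-1}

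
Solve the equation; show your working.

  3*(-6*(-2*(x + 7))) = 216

Step 1. [3*(-6*(-2*(x + 7))) = 216] 3·(inner) — divide through by 3 ⇒ div: -6*(-2*(x + 7)) = 72.
Step 2. [-6*(-2*(x + 7)) = 72] leading coefficient -6: divide by -6, so div: -2*(x + 7) = -12.
Step 3. [-2*(x + 7) = -12] leading coefficient -2: divide by -2 ⇒ div: x + 7 = 6.
Step 4. [x + 7 = 6] peel the +7: subtract 7 from each side. So sub: x = -1.

Answer: x ∈ {-1}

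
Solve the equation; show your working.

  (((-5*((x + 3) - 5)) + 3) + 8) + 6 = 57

Step 1. [(((-5*((x + 3) - 5)) + 3) + 8) + 6 = 57] 6 comes off first (subtract 6). So sub: ((-5*((x + 3) - 5)) + 3) + 8 = 51.
Step 2. [((-5*((x + 3) - 5)) + 3) + 8 = 51] subtract 8: x sits inside (… + 8), so sub: (-5*((x + 3) - 5)) + 3 = 43.
Step 3. [(-5*((x + 3) - 5)) + 3 = 43] the outer +3 inverts by subtracting 3 ⇒ sub: -5*((x + 3) - 5) = 40.
Step 4. [-5*((x + 3) - 5) = 40] -5 out front; divide by -5. So div: (x + 3) - 5 = -8.
Step 5. [(x + 3) - 5 = -8] 5 comes off first (add 5) ⇒ sub: x + 3 = -3.
Step 6. [x + 3 = -3] +3 is outermost — subtract 3 both sides, so sub: x = -6.

Answer: x ∈ {-6}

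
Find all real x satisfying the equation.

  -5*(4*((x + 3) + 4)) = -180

Step 1. [-5*(4*((x + 3) + 4)) = -180] divide by the outer -5, so div: 4*((x + 3) + 4) = 36.
Step 2. [4*((x + 3) + 4) = 36] divide by the outer 4 ⇒ div: (x + 3) + 4 = 9.
Step 3. [(x + 3) + 4 = 9] subtract 4: x sits inside (… + 4) ⇒ sub: x + 3 = 5.
Step 4. [x + 3 = 5] +3 is outermost — subtract 3 both sides, so sub: x = 2.

Answer: x ∈ {2}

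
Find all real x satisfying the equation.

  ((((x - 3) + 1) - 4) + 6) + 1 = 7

Step 1. [((((x - 3) + 1) - 4) + 6) + 1 = 7] +1 is outermost — subtract 1 both sides. So sub: (((x - 3) + 1) - 4) + 6 = 6.
Step 2. [(((x - 3) + 1) - 4) + 6 = 6] the outer +6 inverts by subtracting 6 ⇒ sub: ((x - 3) + 1) - 4 = 0.
Step 3. [((x - 3) + 1) - 4 = 0] peel the -4: add 4 from each side. So sub: (x - 3) + 1 = 4.
Step 4. [(x - 3) + 1 = 4] the outer +1 inverts by subtracting 1, so sub: x - 3 = 3.
Step 5. [x - 3 = 3] add 3: x sits inside (… - 3) ⇒ sub: x = 6.

Answer: x ∈ {6}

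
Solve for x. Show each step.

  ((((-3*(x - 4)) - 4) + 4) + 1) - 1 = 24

Step 1. [((((-3*(x - 4)) - 4) + 4) + 1) - 1 = 24] 1 comes off first (add 1) ⇒ sub: (((-3*(x - 4)) - 4) + 4) + 1 = 25.
Step 2. [(((-3*(x - 4)) - 4) + 4) + 1 = 25] +1 is outermost — subtract 1 both sides ⇒ sub: ((-3*(x - 4)) - 4) + 4 = 24.
Step 3. [((-3*(x - 4)) - 4) + 4 = 24] subtract 4: x sits inside (… + 4), so sub: (-3*(x - 4)) - 4 = 20.
Step 4. [(-3*(x - 4)) - 4 = 20] add 4: x sits inside (… - 4), so sub: -3*(x - 4) = 24.
Step 5. [-3*(x - 4) = 24] LHS = -3·(…); ÷-3 both sides ⇒ div: x - 4 = -8.
Step 6. [x - 4 = -8] add 4: x sits inside (… - 4) ⇒ sub: x = -4.

Answer: x ∈ {-4}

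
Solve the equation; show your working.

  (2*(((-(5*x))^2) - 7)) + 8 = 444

Step 1. [(2*(((-(5*x))^2) - 7)) + 8 = 444] the outer +8 inverts by subtracting 8. So sub: 2*(((-(5*x))^2) - 7) = 436.
Step 2. [2*(((-(5*x))^2) - 7) = 436] leading coefficient 2: divide by 2. So div: ((-(5*x))^2) - 7 = 218.
Step 3. [((-(5*x))^2) - 7 = 218] the outer -7 inverts by adding 7. So sub: (-(5*x))^2 = 225.
Step 4. [(-(5*x))^2 = 225] √ both sides: 225 ≥ 0 gives two branches, so sqrt: -(5*x) = 15 or -15.
Step 5. [-(5*x) = 15 or -15] LHS negated; negate both sides. So neg: 5*x = -15 or 15.
Step 6. [5*x = -15 or 15] 5·(inner) — divide through by 5 ⇒ div: x = -3 or 3.

Answer: x ∈ {-3, 3}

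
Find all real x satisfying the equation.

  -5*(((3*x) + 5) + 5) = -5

Step 1. [-5*(((3*x) + 5) + 5) = -5] -5 out front; divide by -5. So div: ((3*x) + 5) + 5 = 1.
Step 2. [((3*x) + 5) + 5 = 1] subtract 5: x sits inside (… + 5) ⇒ sub: (3*x) + 5 = -4.
Step 3. [(3*x) + 5 = -4] peel the +5: subtract 5 from each side. So sub: 3*x = -9.
Step 4. [3*x = -9] divide by the outer 3 ⇒ div: x = -3.

Answer: x ∈ {-3}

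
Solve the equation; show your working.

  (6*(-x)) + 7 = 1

Step 1. [(6*(-x)) + 7 = 1] 7 comes off first (subtract 7). So sub: 6*(-x) = -6.
Step 2. [6*(-x) = -6] divide by the outer 6 ⇒ div: -x = -1.
Step 3. [-x = -1] flip signs both sides. So neg: x = 1.

Answer: x ∈ {1}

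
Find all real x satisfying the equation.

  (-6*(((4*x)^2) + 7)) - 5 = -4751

Step 1. [(-6*(((4*x)^2) + 7)) - 5 = -4751] peel the -5: add 5 from each side, so sub: -6*(((4*x)^2) + 7) = -4746.
Step 2. [-6*(((4*x)^2) + 7) = -4746] -6·(inner) — divide through by -6, so div: ((4*x)^2) + 7 = 791.
Step 3. [((4*x)^2) + 7 = 791] +7 is outermost — subtract 7 both sides. So sub: (4*x)^2 = 784.
Step 4. [(4*x)^2 = 784] LHS squared, RHS 784 ≥ 0: apply √ (±) ⇒ sqrt: 4*x = 28 or -28.
Step 5. [4*x = 28 or -28] LHS = 4·(…); ÷4 both sides. So div: x = 7 or -7.

Answer: x ∈ {-7, 7}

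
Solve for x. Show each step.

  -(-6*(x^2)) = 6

Step 1. [-(-6*(x^2)) = 6] flip signs both sides ⇒ neg: -6*(x^2) = -6.
Step 2. [-6*(x^2) = -6] -6·(inner) — divide through by -6, so div: x^2 = 1.
Step 3. [x^2 = 1] √ both sides: 1 ≥ 0 gives two branches ⇒ sqrt: x = 1 or -1.

Answer: x ∈ {-1, 1}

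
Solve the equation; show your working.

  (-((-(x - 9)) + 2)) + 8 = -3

Step 1. [(-((-(x - 9)) + 2)) + 8 = -3] 8 comes off first (subtract 8) ⇒ sub: -((-(x - 9)) + 2) = -11.
Step 2. [-((-(x - 9)) + 2) = -11] leading − — multiply by −1, so neg: (-(x - 9)) + 2 = 11.
Step 3. [(-(x - 9)) + 2 = 11] subtract 2: x sits inside (… + 2) ⇒ sub: -(x - 9) = 9.
Step 4. [-(x - 9) = 9] flip signs both sides, so neg: x - 9 = -9.
Step 5. [x - 9 = -9] the outer -9 inverts by adding 9. So sub: x = 0.

Answer: x ∈ {0}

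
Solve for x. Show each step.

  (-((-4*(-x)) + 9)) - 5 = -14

Step 1. [(-((-4*(-x)) + 9)) - 5 = -14] 5 comes off first (add 5). So sub: -((-4*(-x)) + 9) = -9.
Step 2. [-((-4*(-x)) + 9) = -9] flip signs both sides, so neg: (-4*(-x)) + 9 = 9.
Step 3. [(-4*(-x)) + 9 = 9] subtract 9: x sits inside (… + 9), so sub: -4*(-x) = 0.
Step 4. [-4*(-x) = 0] -4·(inner) — divide through by -4, so div: -x = 0.
Step 5. [-x = 0] leading − — multiply by −1. So neg: x = 0.

Answer: x ∈ {0}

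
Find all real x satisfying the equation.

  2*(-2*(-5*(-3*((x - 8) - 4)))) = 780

Step 1. [2*(-2*(-5*(-3*((x - 8) - 4)))) = 780] 2 out front; divide by 2. So div: -2*(-5*(-3*((x - 8) - 4))) = 390.
Step 2. [-2*(-5*(-3*((x - 8) - 4))) = 390] LHS = -2·(…); ÷-2 both sides. So div: -5*(-3*((x - 8) - 4)) = -195.
Step 3. [-5*(-3*((x - 8) - 4)) = -195] -5 out front; divide by -5. So div: -3*((x - 8) - 4) = 39.
Step 4. [-3*((x - 8) - 4) = 39] LHS = -3·(…); ÷-3 both sides ⇒ div: (x - 8) - 4 = -13.
Step 5. [(x - 8) - 4 = -13] -4 is outermost — add 4 both sides. So sub: x - 8 = -9.
Step 6. [x - 8 = -9] 8 comes off first (add 8) ⇒ sub: x = -1.

Answer: x ∈ {-1}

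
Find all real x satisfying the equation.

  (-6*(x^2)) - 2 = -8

Step 1. [(-6*(x^2)) - 2 = -8] -2 is outermost — add 2 both sides, so sub: -6*(x^2) = -6.
Step 2. [-6*(x^2) = -6] -6·(inner) — divide through by -6 ⇒ div: x^2 = 1.
Step 3. [x^2 = 1] √ both sides: 1 ≥ 0 gives two branches. So sqrt: x = 1 or -1.

Answer: x ∈ {-1, 1}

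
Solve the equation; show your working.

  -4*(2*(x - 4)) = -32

Step 1. [-4*(2*(x - 4)) = -32] LHS = -4·(…); ÷-4 both sides ⇒ div: 2*(x - 4) = 8.
Step 2. [2*(x - 4) = 8] 2 out front; divide by 2 ⇒ div: x - 4 = 4.
Step 3. [x - 4 = 4] 4 comes off first (add 4). So sub: x = 8.

Answer: x ∈ {8}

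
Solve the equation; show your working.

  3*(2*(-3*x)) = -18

Step 1. [3*(2*(-3*x)) = -18] divide by the outer 3 ⇒ div: 2*(-3*x) = -6.
Step 2. [2*(-3*x) = -6] 2 out front; divide by 2. So div: -3*x = -3.
Step 3. [-3*x = -3] LHS = -3·(…); ÷-3 both sides ⇒ div: x = 1.

Answer: x ∈ {1}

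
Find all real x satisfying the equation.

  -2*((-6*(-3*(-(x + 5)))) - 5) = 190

Step 1. [-2*((-6*(-3*(-(x + 5)))) - 5) = 190] -2·(inner) — divide through by -2 ⇒ div: (-6*(-3*(-(x + 5)))) - 5 = -95.
Step 2. [(-6*(-3*(-(x + 5)))) - 5 = -95] peel the -5: add 5 from each side ⇒ sub: -6*(-3*(-(x + 5))) = -90.
Step 3. [-6*(-3*(-(x + 5))) = -90] leading coefficient -6: divide by -6, so div: -3*(-(x + 5)) = 15.
Step 4. [-3*(-(x + 5)) = 15] -3 out front; divide by -3 ⇒ div: -(x + 5) = -5.
Step 5. [-(x + 5) = -5] flip signs both sides ⇒ neg: x + 5 = 5.
Step 6. [x + 5 = 5] 5 comes off first (subtract 5), so sub: x = 0.

Answer: x ∈ {0}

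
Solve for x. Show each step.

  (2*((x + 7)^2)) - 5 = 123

Step 1. [(2*((x + 7)^2)) - 5 = 123] the outer -5 inverts by adding 5 ⇒ sub: 2*((x + 7)^2) = 128.
Step 2. [2*((x + 7)^2) = 128] leading coefficient 2: divide by 2. So div: (x + 7)^2 = 64.
Step 3. [(x + 7)^2 = 64] 64 ≥ 0, LHS is (·)² — take ±√. So sqrt: x + 7 = 8 or -8.
Step 4. [x + 7 = 8 or -8] 7 comes off first (subtract 7). So sub: x = 1 or -15.

Answer: x ∈ {-15, 1}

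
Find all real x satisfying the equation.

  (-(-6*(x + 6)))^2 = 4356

Step 1. [(-(-6*(x + 6)))^2 = 4356] LHS squared, RHS 4356 ≥ 0: apply √ (±), so sqrt: -(-6*(x + 6)) = 66 or -66.
Step 2. [-(-6*(x + 6)) = 66 or -66] flip signs both sides ⇒ neg: -6*(x + 6) = -66 or 66.
Step 3. [-6*(x + 6) = -66 or 66] divide by the outer -6 ⇒ div: x + 6 = 11 or -11.
Step 4. [x + 6 = 11 or -11] peel the +6: subtract 6 from each side, so sub: x = 5 or -17.

Answer: x ∈ {-17, 5}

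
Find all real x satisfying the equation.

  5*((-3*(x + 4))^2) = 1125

Step 1. [5*((-3*(x + 4))^2) = 1125] 5·(inner) — divide through by 5. So div: (-3*(x + 4))^2 = 225.
Step 2. [(-3*(x + 4))^2 = 225] LHS squared, RHS 225 ≥ 0: apply √ (±) ⇒ sqrt: -3*(x + 4) = 15 or -15.
Step 3. [-3*(x + 4) = 15 or -15] -3 out front; divide by -3 ⇒ div: x + 4 = -5 or 5.
Step 4. [x + 4 = -5 or 5] peel the +4: subtract 4 from each side. So sub: x = -9 or 1.

Answer: x ∈ {-9, 1}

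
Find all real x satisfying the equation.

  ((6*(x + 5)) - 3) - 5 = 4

Step 1. [((6*(x + 5)) - 3) - 5 = 4] add 5: x sits inside (… - 5). So sub: (6*(x + 5)) - 3 = 9.
Step 2. [(6*(x + 5)) - 3 = 9] add 3: x sits inside (… - 3). So sub: 6*(x + 5) = 12.
Step 3. [6*(x + 5) = 12] 6 out front; divide by 6. So div: x + 5 = 2.
Step 4. [x + 5 = 2] subtract 5: x sits inside (… + 5), so sub: x = -3.

Answer: x ∈ {-3}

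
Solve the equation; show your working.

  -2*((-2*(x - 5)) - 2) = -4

Step 1. [-2*((-2*(x - 5)) - 2) = -4] -2·(inner) — divide through by -2. So div: (-2*(x - 5)) - 2 = 2.
Step 2. [(-2*(x - 5)) - 2 = 2] common factor -2 (LHS and 2) — divide through, so factor: (x - 5) + 1 = -1.
Step 3. [(x - 5) + 1 = -1] peel the +1: subtract 1 from each side. So sub: x - 5 = -2.
Step 4. [x - 5 = -2] 5 comes off first (add 5), so sub: x = 3.

Answer: x ∈ {3}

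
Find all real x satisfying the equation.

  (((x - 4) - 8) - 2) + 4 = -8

Step 1. [(((x - 4) - 8) - 2) + 4 = -8] subtract 4: x sits inside (… + 4), so sub: ((x - 4) - 8) - 2 = -12.
Step 2. [((x - 4) - 8) - 2 = -12] add 2: x sits inside (… - 2) ⇒ sub: (x - 4) - 8 = -10.
Step 3. [(x - 4) - 8 = -10] the outer -8 inverts by adding 8, so sub: x - 4 = -2.
Step 4. [x - 4 = -2] peel the -4: add 4 from each side. So sub: x = 2.

Answer: x ∈ {2}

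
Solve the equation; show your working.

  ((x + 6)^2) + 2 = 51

Step 1. [((x + 6)^2) + 2 = 51] subtract 2: x sits inside (… + 2), so sub: (x + 6)^2 = 49.
Step 2. [(x + 6)^2 = 49] √ both sides: 49 ≥ 0 gives two branches ⇒ sqrt: x + 6 = 7 or -7.
Step 3. [x + 6 = 7 or -7] the outer +6 inverts by subtracting 6. So sub: x = 1 or -13.

Answer: x ∈ {-13, 1}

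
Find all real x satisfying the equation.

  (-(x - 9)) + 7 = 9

Step 1. [(-(x - 9)) + 7 = 9] peel the +7: subtract 7 from each side ⇒ sub: -(x - 9) = 2.
Step 2. [-(x - 9) = 2] LHS negated; negate both sides. So neg: x - 9 = -2.
Step 3. [x - 9 = -2] -9 is outermost — add 9 both sides ⇒ sub: x = 7.

Answer: x ∈ {7}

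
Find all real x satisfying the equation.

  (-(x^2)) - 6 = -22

Step 1. [(-(x^2)) - 6 = -22] 6 comes off first (add 6) ⇒ sub: -(x^2) = -16.
Step 2. [-(x^2) = -16] flip signs both sides, so neg: x^2 = 16.
Step 3. [x^2 = 16] √ both sides: 16 ≥ 0 gives two branches ⇒ sqrt: x = 4 or -4.

Answer: x ∈ {-4, 4}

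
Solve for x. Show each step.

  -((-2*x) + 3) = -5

Step 1. [-((-2*x) + 3) = -5] LHS negated; negate both sides. So neg: (-2*x) + 3 = 5.
Step 2. [(-2*x) + 3 = 5] the outer +3 inverts by subtracting 3, so sub: -2*x = 2.
Step 3. [-2*x = 2] -2·(inner) — divide through by -2. So div: x = -1.

Answer: x ∈ {-1}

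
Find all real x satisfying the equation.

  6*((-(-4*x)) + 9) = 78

Step 1. [6*((-(-4*x)) + 9) = 78] divide by the outer 6, so div: (-(-4*x)) + 9 = 13.
Step 2. [(-(-4*x)) + 9 = 13] +9 is outermost — subtract 9 both sides, so sub: -(-4*x) = 4.
Step 3. [-(-4*x) = 4] LHS negated; negate both sides ⇒ neg: -4*x = -4.
Step 4. [-4*x = -4] LHS = -4·(…); ÷-4 both sides, so div: x = 1.

Answer: x ∈ {1}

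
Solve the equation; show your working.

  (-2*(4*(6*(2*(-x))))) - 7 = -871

Step 1. [(-2*(4*(6*(2*(-x))))) - 7 = -871] the outer -7 inverts by adding 7. So sub: -2*(4*(6*(2*(-x)))) = -864.
Step 2. [-2*(4*(6*(2*(-x)))) = -864] divide by the outer -2 ⇒ div: 4*(6*(2*(-x))) = 432.
Step 3. [4*(6*(2*(-x))) = 432] LHS = 4·(…); ÷4 both sides. So div: 6*(2*(-x)) = 108.
Step 4. [6*(2*(-x)) = 108] 6 out front; divide by 6. So div: 2*(-x) = 18.
Step 5. [2*(-x) = 18] 2 out front; divide by 2, so div: -x = 9.
Step 6. [-x = 9] leading − — multiply by −1. So neg: x = -9.

Answer: x ∈ {-9}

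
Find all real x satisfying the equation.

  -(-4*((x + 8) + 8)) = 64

Step 1. [-(-4*((x + 8) + 8)) = 64] LHS negated; negate both sides. So neg: -4*((x + 8) + 8) = -64.
Step 2. [-4*((x + 8) + 8) = -64] -4 out front; divide by -4 ⇒ div: (x + 8) + 8 = 16.
Step 3. [(x + 8) + 8 = 16] the outer +8 inverts by subtracting 8 ⇒ sub: x + 8 = 8.
Step 4. [x + 8 = 8] the outer +8 inverts by subtracting 8. So sub: x = 0.

Answer: x ∈ {0}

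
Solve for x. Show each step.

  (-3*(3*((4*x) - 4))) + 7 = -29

Step 1. [(-3*(3*((4*x) - 4))) + 7 = -29] +7 is outermost — subtract 7 both sides. So sub: -3*(3*((4*x) - 4)) = -36.
Step 2. [-3*(3*((4*x) - 4)) = -36] LHS = -3·(…); ÷-3 both sides. So div: 3*((4*x) - 4) = 12.
Step 3. [3*((4*x) - 4) = 12] LHS = 3·(…); ÷3 both sides ⇒ div: (4*x) - 4 = 4.
Step 4. [(4*x) - 4 = 4] the outer -4 inverts by adding 4. So sub: 4*x = 8.
Step 5. [4*x = 8] leading coefficient 4: divide by 4. So div: x = 2.

Answer: x ∈ {2}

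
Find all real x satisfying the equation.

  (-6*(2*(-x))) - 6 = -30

Step 1. [(-6*(2*(-x))) - 6 = -30] 6 comes off first (add 6). So sub: -6*(2*(-x)) = -24.
Step 2. [-6*(2*(-x)) = -24] leading coefficient -6: divide by -6 ⇒ div: 2*(-x) = 4.
Step 3. [2*(-x) = 4] 2·(inner) — divide through by 2. So div: -x = 2.
Step 4. [-x = 2] LHS negated; negate both sides ⇒ neg: x = -2.

Answer: x ∈ {-2}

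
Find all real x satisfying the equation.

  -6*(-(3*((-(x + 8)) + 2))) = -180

Step 1. [-6*(-(3*((-(x + 8)) + 2))) = -180] divide by the outer -6 ⇒ div: -(3*((-(x + 8)) + 2)) = 30.
Step 2. [-(3*((-(x + 8)) + 2)) = 30] LHS negated; negate both sides. So neg: 3*((-(x + 8)) + 2) = -30.
Step 3. [3*((-(x + 8)) + 2) = -30] 3 out front; divide by 3. So div: (-(x + 8)) + 2 = -10.
Step 4. [(-(x + 8)) + 2 = -10] subtract 2: x sits inside (… + 2) ⇒ sub: -(x + 8) = -12.
Step 5. [-(x + 8) = -12] LHS negated; negate both sides. So neg: x + 8 = 12.
Step 6. [x + 8 = 12] 8 comes off first (subtract 8). So sub: x = 4.

Answer: x ∈ {4}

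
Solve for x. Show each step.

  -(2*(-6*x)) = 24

Step 1. [-(2*(-6*x)) = 24] LHS negated; negate both sides. So neg: 2*(-6*x) = -24.
Step 2. [2*(-6*x) = -24] 2 out front; divide by 2 ⇒ div: -6*x = -12.
Step 3. [-6*x = -12] leading coefficient -6: divide by -6 ⇒ div: x = 2.

Answer: x ∈ {2}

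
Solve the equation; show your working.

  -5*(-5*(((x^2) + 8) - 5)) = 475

Step 1. [-5*(-5*(((x^2) + 8) - 5)) = 475] -5·(inner) — divide through by -5 ⇒ div: -5*(((x^2) + 8) - 5) = -95.
Step 2. [-5*(((x^2) + 8) - 5) = -95] -5·(inner) — divide through by -5 ⇒ div: ((x^2) + 8) - 5 = 19.
Step 3. [((x^2) + 8) - 5 = 19] add 5: x sits inside (… - 5) ⇒ sub: (x^2) + 8 = 24.
Step 4. [(x^2) + 8 = 24] +8 is outermost — subtract 8 both sides ⇒ sub: x^2 = 16.
Step 5. [x^2 = 16] √ both sides: 16 ≥ 0 gives two branches. So sqrt: x = 4 or -4.

Answer: x ∈ {-4, 4}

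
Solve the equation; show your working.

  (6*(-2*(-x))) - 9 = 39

Step 1. [(6*(-2*(-x))) - 9 = 39] -9 is outermost — add 9 both sides. So sub: 6*(-2*(-x)) = 48.
Step 2. [6*(-2*(-x)) = 48] LHS = 6·(…); ÷6 both sides ⇒ div: -2*(-x) = 8.
Step 3. [-2*(-x) = 8] -2 out front; divide by -2, so div: -x = -4.
Step 4. [-x = -4] flip signs both sides, so neg: x = 4.

Answer: x ∈ {4}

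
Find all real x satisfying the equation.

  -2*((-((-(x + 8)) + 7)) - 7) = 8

Step 1. [-2*((-((-(x + 8)) + 7)) - 7) = 8] LHS = -2·(…); ÷-2 both sides, so div: (-((-(x + 8)) + 7)) - 7 = -4.
Step 2. [(-((-(x + 8)) + 7)) - 7 = -4] -7 is outermost — add 7 both sides. So sub: -((-(x + 8)) + 7) = 3.
Step 3. [-((-(x + 8)) + 7) = 3] flip signs both sides, so neg: (-(x + 8)) + 7 = -3.
Step 4. [(-(x + 8)) + 7 = -3] the outer +7 inverts by subtracting 7, so sub: -(x + 8) = -10.
Step 5. [-(x + 8) = -10] LHS negated; negate both sides ⇒ neg: x + 8 = 10.
Step 6. [x + 8 = 10] subtract 8: x sits inside (… + 8), so sub: x = 2.

Answer: x ∈ {2}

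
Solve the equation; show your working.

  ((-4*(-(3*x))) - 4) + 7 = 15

Step 1. [((-4*(-(3*x))) - 4) + 7 = 15] 7 comes off first (subtract 7), so sub: (-4*(-(3*x))) - 4 = 8.
Step 2. [(-4*(-(3*x))) - 4 = 8] -4 | LHS and -4 | 8: pull -4 out, so factor: (-(3*x)) + 1 = -2.
Step 3. [(-(3*x)) + 1 = -2] subtract 1: x sits inside (… + 1) ⇒ sub: -(3*x) = -3.
Step 4. [-(3*x) = -3] flip signs both sides, so neg: 3*x = 3.
Step 5. [3*x = 3] leading coefficient 3: divide by 3. So div: x = 1.

Answer: x ∈ {1}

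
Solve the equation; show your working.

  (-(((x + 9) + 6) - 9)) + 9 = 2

Step 1. [(-(((x + 9) + 6) - 9)) + 9 = 2] +9 is outermost — subtract 9 both sides ⇒ sub: -(((x + 9) + 6) - 9) = -7.
Step 2. [-(((x + 9) + 6) - 9) = -7] flip signs both sides ⇒ neg: ((x + 9) + 6) - 9 = 7.
Step 3. [((x + 9) + 6) - 9 = 7] the outer -9 inverts by adding 9, so sub: (x + 9) + 6 = 16.
Step 4. [(x + 9) + 6 = 16] 6 comes off first (subtract 6), so sub: x + 9 = 10.
Step 5. [x + 9 = 10] the outer +9 inverts by subtracting 9, so sub: x = 1.

Answer: x ∈ {1}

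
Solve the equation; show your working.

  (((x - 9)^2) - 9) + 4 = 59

Step 1. [(((x - 9)^2) - 9) + 4 = 59] subtract 4: x sits inside (… + 4). So sub: ((x - 9)^2) - 9 = 55.
Step 2. [((x - 9)^2) - 9 = 55] the outer -9 inverts by adding 9, so sub: (x - 9)^2 = 64.
Step 3. [(x - 9)^2 = 64] √ both sides: 64 ≥ 0 gives two branches. So sqrt: x - 9 = 8 or -8.
Step 4. [x - 9 = 8 or -8] the outer -9 inverts by adding 9 ⇒ sub: x = 17 or 1.

Answer: x ∈ {1, 17}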